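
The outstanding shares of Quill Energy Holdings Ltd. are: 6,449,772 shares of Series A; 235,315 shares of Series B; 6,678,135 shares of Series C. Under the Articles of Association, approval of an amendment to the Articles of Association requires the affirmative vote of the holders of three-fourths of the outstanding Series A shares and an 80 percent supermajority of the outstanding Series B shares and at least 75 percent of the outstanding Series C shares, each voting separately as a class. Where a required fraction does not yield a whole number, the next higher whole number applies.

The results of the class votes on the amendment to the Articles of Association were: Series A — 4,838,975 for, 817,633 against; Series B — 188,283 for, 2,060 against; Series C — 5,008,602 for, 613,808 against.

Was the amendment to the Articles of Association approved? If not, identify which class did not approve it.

Series A: 3/4 of 6449772 = 4837329; 4,837,329 required, 4,838,975 in favor — approved.
Series B: 4/5 of 235315 = 188252; 188,252 required, 188,283 in favor — approved.
Series C: 3/4 of 6678135 = 5008601.25, rounded up to 5008602; 5,008,602 required, 5,008,602 in favor — approved.

Approved — every class gave the required vote.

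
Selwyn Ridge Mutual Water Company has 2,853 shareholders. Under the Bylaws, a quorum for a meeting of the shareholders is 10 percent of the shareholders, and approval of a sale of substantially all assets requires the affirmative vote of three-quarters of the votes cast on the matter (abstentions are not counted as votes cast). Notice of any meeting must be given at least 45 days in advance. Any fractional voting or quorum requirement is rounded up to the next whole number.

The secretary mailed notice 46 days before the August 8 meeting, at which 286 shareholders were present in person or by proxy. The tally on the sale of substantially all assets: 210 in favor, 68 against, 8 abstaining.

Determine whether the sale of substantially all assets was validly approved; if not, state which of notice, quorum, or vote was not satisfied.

Notice: 46 days given; 45 required. Satisfied.
Quorum: 10% of 2,853 = 285.30, rounded up to 286; 286 present. Satisfied.
Vote: requires three-fourths of the votes cast (286 − 8 abstaining = 278); 3/4 of 278 = 208.50, rounded up to 209, so 209 needed; 210 in favor. Satisfied.

Valid — all requirements satisfied.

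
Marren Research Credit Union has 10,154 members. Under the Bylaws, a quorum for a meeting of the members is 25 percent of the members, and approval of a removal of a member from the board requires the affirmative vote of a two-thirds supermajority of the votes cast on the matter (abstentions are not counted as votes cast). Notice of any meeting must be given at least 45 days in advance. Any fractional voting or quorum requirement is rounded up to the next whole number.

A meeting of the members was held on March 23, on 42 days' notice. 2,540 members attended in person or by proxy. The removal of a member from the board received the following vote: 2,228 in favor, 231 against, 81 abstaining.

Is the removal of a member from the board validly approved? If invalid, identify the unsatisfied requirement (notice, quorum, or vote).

Invalid — notice requirement not satisfied.

Notice: 42 days given; 45 required. Not satisfied.
Quorum: 25% of 10,154 = 2,538.50, rounded up to 2,539; 2,540 present. Satisfied.
Vote: requires two-thirds of the votes cast (2,540 − 81 abstaining = 2,459); 2/3 of 2459 = 1639.33, rounded up to 1640, so 1,640 needed; 2,228 in favor. Satisfied.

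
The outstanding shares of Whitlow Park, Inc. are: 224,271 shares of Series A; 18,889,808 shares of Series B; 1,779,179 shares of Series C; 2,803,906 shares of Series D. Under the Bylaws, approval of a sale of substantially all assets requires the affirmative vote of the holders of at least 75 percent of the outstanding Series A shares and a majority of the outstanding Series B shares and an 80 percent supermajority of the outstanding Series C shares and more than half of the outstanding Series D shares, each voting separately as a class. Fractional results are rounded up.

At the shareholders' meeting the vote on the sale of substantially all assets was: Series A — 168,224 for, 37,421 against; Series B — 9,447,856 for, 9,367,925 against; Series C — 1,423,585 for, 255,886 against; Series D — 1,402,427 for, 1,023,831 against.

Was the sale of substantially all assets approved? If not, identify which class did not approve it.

Approved — every class gave the required vote.

Series A: 3/4 of 224271 = 168203.25, rounded up to 168204; 168,204 required, 168,224 in favor — approved.
Series B: a majority of 18889808 is 9444905; 9,444,905 required, 9,447,856 in favor — approved.
Series C: 4/5 of 1779179 = 1423343.20, rounded up to 1423344; 1,423,344 required, 1,423,585 in favor — approved.
Series D: a majority of 2803906 is 1401954; 1,401,954 required, 1,402,427 in favor — approved.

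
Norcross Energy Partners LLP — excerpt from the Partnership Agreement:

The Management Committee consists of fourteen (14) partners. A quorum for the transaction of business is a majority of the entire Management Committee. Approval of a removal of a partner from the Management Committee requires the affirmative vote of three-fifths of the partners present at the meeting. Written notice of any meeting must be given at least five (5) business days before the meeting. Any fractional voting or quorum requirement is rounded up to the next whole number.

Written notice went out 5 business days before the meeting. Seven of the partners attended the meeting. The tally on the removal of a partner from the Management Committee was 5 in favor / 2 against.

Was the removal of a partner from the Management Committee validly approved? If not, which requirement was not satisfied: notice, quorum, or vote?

Notice: 5 business days given; 5 required (5 ≥ 5). Satisfied.
Quorum: 7 present; quorum is 8. Not satisfied.
Vote: the removal of a partner from the Management Committee requires three-fifths of the partners present (7). 3/5 of 7 = 4.20, rounded up to 5, so 5 affirmative votes are needed; 5 voted in favor. Satisfied. (Moot — without a quorum no business can be validly transacted.)

Invalid — quorum requirement not satisfied.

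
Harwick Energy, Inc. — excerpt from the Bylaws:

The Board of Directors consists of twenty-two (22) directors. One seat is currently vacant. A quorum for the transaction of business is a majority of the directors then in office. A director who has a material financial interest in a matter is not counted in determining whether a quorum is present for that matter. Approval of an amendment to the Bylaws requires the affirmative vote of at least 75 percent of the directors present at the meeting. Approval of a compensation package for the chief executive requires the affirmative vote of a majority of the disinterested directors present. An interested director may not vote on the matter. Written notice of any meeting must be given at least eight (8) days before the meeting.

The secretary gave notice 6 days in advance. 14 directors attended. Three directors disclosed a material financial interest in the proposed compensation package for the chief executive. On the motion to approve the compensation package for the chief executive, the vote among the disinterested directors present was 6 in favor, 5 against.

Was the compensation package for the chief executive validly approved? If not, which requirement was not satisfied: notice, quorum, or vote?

Notice: 6 days given; 8 required (6 < 8). Not satisfied.
Quorum: 14 present, but the 3 interested directors do not count, leaving 11. Quorum is 11. Satisfied.
Vote: the compensation package for the chief executive requires a majority of the disinterested directors present (14 − 3 = 11). A majority of 11 is 6, so 6 affirmative votes are needed; 6 voted in favor. Satisfied.

Invalid — notice requirement not satisfied.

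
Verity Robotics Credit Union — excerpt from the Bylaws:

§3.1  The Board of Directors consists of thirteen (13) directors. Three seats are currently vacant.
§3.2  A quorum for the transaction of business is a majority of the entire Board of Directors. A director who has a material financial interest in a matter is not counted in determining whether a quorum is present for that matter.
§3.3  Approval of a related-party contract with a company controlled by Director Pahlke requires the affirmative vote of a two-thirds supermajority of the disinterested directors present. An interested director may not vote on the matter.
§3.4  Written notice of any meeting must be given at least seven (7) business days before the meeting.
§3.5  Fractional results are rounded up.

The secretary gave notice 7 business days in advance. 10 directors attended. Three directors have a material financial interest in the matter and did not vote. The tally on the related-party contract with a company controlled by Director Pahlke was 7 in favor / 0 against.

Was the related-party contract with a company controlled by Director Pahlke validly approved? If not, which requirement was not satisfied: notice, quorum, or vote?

Notice: 7 business days given; 7 required (7 ≥ 7). Satisfied.
Quorum: 10 present, but the 3 interested directors do not count, leaving 7. Quorum is 7. Satisfied.
Vote: the related-party contract with a company controlled by Director Pahlke requires two-thirds of the disinterested directors present (10 − 3 = 7). 2/3 of 7 = 4.67, rounded up to 5, so 5 affirmative votes are needed; 7 voted in favor. Satisfied.

Valid — all requirements satisfied.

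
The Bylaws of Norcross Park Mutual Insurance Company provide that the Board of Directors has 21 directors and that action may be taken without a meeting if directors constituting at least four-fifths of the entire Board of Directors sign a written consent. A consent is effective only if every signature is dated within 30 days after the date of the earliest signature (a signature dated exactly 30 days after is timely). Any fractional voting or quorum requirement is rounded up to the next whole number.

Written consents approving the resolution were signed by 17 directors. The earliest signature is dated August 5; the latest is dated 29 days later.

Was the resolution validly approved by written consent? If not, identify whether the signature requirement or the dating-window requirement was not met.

Signatures required: at least four-fifths of 21 — 4/5 of 21 = 16.80, rounded up to 17, so 17 needed; 17 signed. Sufficient.
Dating window: the latest signature is 29 days after the earliest; the limit is 30 days. Within the window.

Effective — both the signature and dating-window requirements are satisfied.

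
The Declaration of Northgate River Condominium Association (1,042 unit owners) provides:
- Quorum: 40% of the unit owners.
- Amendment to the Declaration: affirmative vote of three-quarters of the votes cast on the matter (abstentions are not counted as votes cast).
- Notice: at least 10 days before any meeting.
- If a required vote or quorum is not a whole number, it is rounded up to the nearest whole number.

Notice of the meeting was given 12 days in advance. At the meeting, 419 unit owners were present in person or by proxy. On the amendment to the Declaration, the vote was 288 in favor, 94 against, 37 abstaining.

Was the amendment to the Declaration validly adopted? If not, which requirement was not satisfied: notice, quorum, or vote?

Valid — all requirements satisfied.

Notice: 12 days given; 10 required. Satisfied.
Quorum: 40% of 1,042 = 416.80, rounded up to 417; 419 present. Satisfied.
Vote: requires three-fourths of the votes cast (419 − 37 abstaining = 382); 3/4 of 382 = 286.50, rounded up to 287, so 287 needed; 288 in favor. Satisfied.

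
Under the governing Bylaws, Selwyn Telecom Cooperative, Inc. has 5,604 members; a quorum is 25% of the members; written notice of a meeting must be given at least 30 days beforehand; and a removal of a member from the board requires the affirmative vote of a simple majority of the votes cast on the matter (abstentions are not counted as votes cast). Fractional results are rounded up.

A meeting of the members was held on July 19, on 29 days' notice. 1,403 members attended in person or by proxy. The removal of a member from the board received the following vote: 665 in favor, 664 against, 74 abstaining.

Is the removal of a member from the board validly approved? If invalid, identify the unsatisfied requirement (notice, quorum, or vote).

Invalid — notice requirement not satisfied.

Notice: 29 days given; 30 required. Not satisfied.
Quorum: 25% of 5,604 = 1,401; 1,403 present. Satisfied.
Vote: requires a majority of the votes cast (1,403 − 74 abstaining = 1,329); a majority of 1329 is 665, so 665 needed; 665 in favor. Satisfied.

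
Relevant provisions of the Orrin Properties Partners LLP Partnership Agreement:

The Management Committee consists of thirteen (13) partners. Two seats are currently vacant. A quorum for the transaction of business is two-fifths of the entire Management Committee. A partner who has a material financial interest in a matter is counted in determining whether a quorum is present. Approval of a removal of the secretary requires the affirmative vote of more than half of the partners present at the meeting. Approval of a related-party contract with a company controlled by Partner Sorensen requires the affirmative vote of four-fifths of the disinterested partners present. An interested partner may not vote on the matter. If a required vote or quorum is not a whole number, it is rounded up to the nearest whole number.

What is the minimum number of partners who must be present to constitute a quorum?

6

2/5 of 13 = 5.20, rounded up to 6.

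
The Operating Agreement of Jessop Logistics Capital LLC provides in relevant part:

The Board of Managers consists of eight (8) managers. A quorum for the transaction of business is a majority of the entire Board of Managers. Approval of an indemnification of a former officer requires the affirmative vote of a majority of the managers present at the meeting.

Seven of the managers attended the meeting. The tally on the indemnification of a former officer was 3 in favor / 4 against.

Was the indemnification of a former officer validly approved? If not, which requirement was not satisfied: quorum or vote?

Quorum: 7 present; quorum is 5. Satisfied.
Vote: the indemnification of a former officer requires a majority of the managers present (7). A majority of 7 is 4, so 4 affirmative votes are needed; 3 voted in favor. Not satisfied.

Invalid — vote requirement not satisfied.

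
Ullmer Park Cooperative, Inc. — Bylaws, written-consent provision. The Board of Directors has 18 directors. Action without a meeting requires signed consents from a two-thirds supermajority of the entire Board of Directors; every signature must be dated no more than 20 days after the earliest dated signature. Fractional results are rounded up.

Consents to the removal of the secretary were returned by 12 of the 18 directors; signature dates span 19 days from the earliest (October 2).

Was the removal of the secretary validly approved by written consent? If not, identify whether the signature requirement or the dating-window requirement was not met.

Effective — both the signature and dating-window requirements are satisfied.

Signatures required: a two-thirds supermajority of 18 — 2/3 of 18 = 12, so 12 needed; 12 signed. Sufficient.
Dating window: the latest signature is 19 days after the earliest; the limit is 20 days. Within the window.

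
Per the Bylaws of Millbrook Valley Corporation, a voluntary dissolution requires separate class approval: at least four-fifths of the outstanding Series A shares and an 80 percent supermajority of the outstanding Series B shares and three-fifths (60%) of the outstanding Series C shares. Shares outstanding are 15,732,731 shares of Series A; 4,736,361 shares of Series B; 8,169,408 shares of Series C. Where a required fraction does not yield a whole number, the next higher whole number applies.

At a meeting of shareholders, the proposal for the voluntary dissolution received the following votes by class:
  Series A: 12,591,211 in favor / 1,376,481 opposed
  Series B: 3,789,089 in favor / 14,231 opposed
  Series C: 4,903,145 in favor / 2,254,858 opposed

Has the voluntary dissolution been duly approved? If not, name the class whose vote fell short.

Approved — every class gave the required vote.

Series A: 4/5 of 15732731 = 12586184.80, rounded up to 12586185; 12,586,185 required, 12,591,211 in favor — approved.
Series B: 4/5 of 4736361 = 3789088.80, rounded up to 3789089; 3,789,089 required, 3,789,089 in favor — approved.
Series C: 3/5 of 8169408 = 4901644.80, rounded up to 4901645; 4,901,645 required, 4,903,145 in favor — approved.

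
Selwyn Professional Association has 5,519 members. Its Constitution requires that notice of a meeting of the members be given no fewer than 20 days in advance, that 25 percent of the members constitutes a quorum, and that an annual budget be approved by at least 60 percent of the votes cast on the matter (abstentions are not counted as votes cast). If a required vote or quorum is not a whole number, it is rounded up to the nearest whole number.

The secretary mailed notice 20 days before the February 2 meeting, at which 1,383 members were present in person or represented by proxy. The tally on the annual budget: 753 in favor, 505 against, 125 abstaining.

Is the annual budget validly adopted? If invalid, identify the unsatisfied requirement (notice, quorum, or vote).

Notice: 20 days given; 20 required. Satisfied.
Quorum: 25% of 5,519 = 1,379.75, rounded up to 1,380; 1,383 present. Satisfied.
Vote: requires three-fifths of the votes cast (1,383 − 125 abstaining = 1,258); 3/5 of 1258 = 754.80, rounded up to 755, so 755 needed; 753 in favor. Not satisfied.

Invalid — vote requirement not satisfied.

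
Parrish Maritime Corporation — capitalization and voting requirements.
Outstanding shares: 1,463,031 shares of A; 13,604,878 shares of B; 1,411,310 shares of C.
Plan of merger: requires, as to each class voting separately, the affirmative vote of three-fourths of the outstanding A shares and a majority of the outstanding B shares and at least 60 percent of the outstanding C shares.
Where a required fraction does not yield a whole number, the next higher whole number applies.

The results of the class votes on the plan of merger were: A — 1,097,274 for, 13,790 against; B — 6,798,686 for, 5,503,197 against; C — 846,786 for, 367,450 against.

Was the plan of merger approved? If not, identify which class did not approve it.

A: 3/4 of 1463031 = 1097273.25, rounded up to 1097274; 1,097,274 required, 1,097,274 in favor — approved.
B: a majority of 13604878 is 6802440; 6,802,440 required, 6,798,686 in favor — not approved.
C: 3/5 of 1411310 = 846786; 846,786 required, 846,786 in favor — approved.

Not approved — the B shares did not give the required vote.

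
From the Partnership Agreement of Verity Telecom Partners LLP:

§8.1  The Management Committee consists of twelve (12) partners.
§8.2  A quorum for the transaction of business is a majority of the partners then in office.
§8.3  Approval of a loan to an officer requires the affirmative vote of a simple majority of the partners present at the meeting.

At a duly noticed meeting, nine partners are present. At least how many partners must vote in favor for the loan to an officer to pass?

The loan to an officer requires a majority of the partners present (9).
A majority of 9 is 5.

5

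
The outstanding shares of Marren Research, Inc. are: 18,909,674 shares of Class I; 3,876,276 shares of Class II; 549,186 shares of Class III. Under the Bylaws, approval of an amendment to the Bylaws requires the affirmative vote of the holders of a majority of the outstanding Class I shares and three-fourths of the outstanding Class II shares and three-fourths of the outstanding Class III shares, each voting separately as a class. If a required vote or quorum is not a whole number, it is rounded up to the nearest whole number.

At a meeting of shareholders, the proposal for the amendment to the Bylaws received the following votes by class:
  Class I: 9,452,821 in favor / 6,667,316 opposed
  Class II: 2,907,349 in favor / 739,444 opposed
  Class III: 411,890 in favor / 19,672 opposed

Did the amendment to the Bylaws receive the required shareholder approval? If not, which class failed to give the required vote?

Class I: a majority of 18909674 is 9454838; 9,454,838 required, 9,452,821 in favor — not approved.
Class II: 3/4 of 3876276 = 2907207; 2,907,207 required, 2,907,349 in favor — approved.
Class III: 3/4 of 549186 = 411889.50, rounded up to 411890; 411,890 required, 411,890 in favor — approved.

Not approved — the Class I shares did not give the required vote.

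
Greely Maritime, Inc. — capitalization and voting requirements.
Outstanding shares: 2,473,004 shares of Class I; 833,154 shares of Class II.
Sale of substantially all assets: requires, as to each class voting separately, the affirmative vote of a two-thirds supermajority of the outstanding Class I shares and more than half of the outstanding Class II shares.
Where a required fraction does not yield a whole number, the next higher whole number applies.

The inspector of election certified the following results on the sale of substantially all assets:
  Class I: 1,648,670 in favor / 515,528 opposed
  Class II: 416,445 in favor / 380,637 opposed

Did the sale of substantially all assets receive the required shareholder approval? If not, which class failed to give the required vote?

Not approved — the Class II shares did not give the required vote.

Class I: 2/3 of 2473004 = 1648669.33, rounded up to 1648670; 1,648,670 required, 1,648,670 in favor — approved.
Class II: a majority of 833154 is 416578; 416,578 required, 416,445 in favor — not approved.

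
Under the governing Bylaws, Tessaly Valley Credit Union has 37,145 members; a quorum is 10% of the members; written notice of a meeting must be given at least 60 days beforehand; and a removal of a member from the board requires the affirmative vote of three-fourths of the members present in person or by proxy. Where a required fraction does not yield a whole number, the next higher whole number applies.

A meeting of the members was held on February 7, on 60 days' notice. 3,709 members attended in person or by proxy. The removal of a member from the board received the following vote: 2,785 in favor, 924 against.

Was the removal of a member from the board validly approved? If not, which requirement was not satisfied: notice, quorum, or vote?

Invalid — quorum requirement not satisfied.

Notice: 60 days given; 60 required. Satisfied.
Quorum: 10% of 37,145 = 3,714.50, rounded up to 3,715; 3,709 present. Not satisfied.
Vote: requires three-fourths of those present (3,709); 3/4 of 3709 = 2781.75, rounded up to 2782, so 2,782 needed; 2,785 in favor. Satisfied.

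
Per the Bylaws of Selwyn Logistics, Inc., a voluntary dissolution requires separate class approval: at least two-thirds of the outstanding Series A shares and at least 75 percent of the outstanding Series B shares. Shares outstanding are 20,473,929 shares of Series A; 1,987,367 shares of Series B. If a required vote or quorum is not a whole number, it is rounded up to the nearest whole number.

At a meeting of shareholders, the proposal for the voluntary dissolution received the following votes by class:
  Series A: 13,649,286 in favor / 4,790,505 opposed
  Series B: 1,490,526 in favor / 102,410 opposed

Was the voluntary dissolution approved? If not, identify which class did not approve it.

Approved — every class gave the required vote.

Series A: 2/3 of 20473929 = 13649286; 13,649,286 required, 13,649,286 in favor — approved.
Series B: 3/4 of 1987367 = 1490525.25, rounded up to 1490526; 1,490,526 required, 1,490,526 in favor — approved.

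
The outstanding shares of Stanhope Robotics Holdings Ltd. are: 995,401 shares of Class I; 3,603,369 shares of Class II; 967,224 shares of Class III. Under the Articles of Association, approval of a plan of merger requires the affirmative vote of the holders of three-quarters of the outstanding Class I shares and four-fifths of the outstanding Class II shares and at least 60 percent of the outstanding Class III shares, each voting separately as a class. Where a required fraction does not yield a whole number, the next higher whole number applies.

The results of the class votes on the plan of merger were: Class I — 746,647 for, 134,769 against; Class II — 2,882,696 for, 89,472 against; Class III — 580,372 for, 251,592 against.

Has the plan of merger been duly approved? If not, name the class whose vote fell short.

Class I: 3/4 of 995401 = 746550.75, rounded up to 746551; 746,551 required, 746,647 in favor — approved.
Class II: 4/5 of 3603369 = 2882695.20, rounded up to 2882696; 2,882,696 required, 2,882,696 in favor — approved.
Class III: 3/5 of 967224 = 580334.40, rounded up to 580335; 580,335 required, 580,372 in favor — approved.

Approved — every class gave the required vote.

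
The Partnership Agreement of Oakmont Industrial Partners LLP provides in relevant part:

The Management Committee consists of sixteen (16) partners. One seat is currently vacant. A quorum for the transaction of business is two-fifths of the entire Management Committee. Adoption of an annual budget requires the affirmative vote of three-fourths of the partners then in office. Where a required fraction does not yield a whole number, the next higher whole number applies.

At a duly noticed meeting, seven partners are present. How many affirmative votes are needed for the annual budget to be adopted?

The annual budget requires three-fourths of the partners then in office (15).
3/4 of 15 = 11.25, rounded up to 12.
(Only 7 can vote, so the annual budget cannot pass at this meeting, but the required vote is still 12.)

12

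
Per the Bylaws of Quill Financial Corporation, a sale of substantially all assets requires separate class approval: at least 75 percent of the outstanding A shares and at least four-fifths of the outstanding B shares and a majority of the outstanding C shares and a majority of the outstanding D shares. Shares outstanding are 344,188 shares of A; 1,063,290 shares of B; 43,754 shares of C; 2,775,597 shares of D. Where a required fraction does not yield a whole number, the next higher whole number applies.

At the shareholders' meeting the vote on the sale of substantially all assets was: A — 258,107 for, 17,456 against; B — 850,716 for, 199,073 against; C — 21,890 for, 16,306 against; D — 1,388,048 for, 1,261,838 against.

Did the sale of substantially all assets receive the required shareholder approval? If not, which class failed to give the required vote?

Not approved — the A shares did not give the required vote.

A: 3/4 of 344188 = 258141; 258,141 required, 258,107 in favor — not approved.
B: 4/5 of 1063290 = 850632; 850,632 required, 850,716 in favor — approved.
C: a majority of 43754 is 21878; 21,878 required, 21,890 in favor — approved.
D: a majority of 2775597 is 1387799; 1,387,799 required, 1,388,048 in favor — approved.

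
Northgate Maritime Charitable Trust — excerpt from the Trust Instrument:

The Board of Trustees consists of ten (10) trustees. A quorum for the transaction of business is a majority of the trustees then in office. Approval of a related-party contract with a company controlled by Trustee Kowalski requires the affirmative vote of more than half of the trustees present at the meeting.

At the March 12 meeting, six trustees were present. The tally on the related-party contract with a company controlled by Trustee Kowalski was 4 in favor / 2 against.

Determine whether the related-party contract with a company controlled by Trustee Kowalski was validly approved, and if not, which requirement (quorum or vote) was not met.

Valid — all requirements satisfied.

Quorum: 6 present; quorum is 6. Satisfied.
Vote: the related-party contract with a company controlled by Trustee Kowalski requires a majority of the trustees present (6). A majority of 6 is 4, so 4 affirmative votes are needed; 4 voted in favor. Satisfied.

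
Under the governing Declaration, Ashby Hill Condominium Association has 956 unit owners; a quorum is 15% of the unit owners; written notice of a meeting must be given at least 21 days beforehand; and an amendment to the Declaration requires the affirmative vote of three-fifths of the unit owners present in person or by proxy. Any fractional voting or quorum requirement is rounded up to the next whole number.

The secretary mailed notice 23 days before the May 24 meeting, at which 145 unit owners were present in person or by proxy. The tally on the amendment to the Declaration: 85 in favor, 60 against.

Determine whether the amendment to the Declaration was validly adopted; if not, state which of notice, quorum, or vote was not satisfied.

Notice: 23 days given; 21 required. Satisfied.
Quorum: 15% of 956 = 143.40, rounded up to 144; 145 present. Satisfied.
Vote: requires three-fifths of those present (145); 3/5 of 145 = 87, so 87 needed; 85 in favor. Not satisfied.

Invalid — vote requirement not satisfied.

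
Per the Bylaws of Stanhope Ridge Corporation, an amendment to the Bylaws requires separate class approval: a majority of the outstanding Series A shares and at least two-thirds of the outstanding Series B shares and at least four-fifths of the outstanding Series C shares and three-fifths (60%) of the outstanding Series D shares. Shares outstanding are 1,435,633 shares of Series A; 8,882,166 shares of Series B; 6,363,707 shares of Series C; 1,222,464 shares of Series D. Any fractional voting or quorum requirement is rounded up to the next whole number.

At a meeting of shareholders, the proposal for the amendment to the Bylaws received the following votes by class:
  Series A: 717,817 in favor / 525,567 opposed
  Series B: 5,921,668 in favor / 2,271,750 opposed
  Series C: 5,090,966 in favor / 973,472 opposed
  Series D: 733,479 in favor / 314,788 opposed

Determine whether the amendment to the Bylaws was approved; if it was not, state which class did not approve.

Approved — every class gave the required vote.

Series A: a majority of 1435633 is 717817; 717,817 required, 717,817 in favor — approved.
Series B: 2/3 of 8882166 = 5921444; 5,921,444 required, 5,921,668 in favor — approved.
Series C: 4/5 of 6363707 = 5090965.60, rounded up to 5090966; 5,090,966 required, 5,090,966 in favor — approved.
Series D: 3/5 of 1222464 = 733478.40, rounded up to 733479; 733,479 required, 733,479 in favor — approved.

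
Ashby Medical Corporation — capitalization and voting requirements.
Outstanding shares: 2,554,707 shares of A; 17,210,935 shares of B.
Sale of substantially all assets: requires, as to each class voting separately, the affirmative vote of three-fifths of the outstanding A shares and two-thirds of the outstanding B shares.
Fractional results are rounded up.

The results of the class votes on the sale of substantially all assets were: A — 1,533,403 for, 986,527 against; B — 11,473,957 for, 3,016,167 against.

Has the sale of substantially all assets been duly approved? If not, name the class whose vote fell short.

Approved — every class gave the required vote.

A: 3/5 of 2554707 = 1532824.20, rounded up to 1532825; 1,532,825 required, 1,533,403 in favor — approved.
B: 2/3 of 17210935 = 11473956.67, rounded up to 11473957; 11,473,957 required, 11,473,957 in favor — approved.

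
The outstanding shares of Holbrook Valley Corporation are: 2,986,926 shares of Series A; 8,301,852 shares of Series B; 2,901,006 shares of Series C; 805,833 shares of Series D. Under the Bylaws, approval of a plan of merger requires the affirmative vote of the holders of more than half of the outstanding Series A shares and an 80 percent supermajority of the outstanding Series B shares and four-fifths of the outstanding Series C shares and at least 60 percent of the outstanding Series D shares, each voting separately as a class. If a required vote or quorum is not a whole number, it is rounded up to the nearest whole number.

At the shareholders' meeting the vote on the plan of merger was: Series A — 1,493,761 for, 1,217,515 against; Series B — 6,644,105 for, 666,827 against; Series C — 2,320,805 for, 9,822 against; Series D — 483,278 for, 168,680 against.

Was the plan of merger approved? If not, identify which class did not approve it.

Not approved — the Series D shares did not give the required vote.

Series A: a majority of 2986926 is 1493464; 1,493,464 required, 1,493,761 in favor — approved.
Series B: 4/5 of 8301852 = 6641481.60, rounded up to 6641482; 6,641,482 required, 6,644,105 in favor — approved.
Series C: 4/5 of 2901006 = 2320804.80, rounded up to 2320805; 2,320,805 required, 2,320,805 in favor — approved.
Series D: 3/5 of 805833 = 483499.80, rounded up to 483500; 483,500 required, 483,278 in favor — not approved.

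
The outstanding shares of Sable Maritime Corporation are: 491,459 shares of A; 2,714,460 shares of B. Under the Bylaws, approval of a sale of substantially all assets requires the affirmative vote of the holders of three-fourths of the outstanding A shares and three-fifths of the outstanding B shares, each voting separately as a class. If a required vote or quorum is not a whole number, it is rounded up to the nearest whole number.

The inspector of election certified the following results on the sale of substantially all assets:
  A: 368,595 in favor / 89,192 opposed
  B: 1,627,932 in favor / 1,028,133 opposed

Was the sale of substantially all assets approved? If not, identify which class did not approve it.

Not approved — the B shares did not give the required vote.

A: 3/4 of 491459 = 368594.25, rounded up to 368595; 368,595 required, 368,595 in favor — approved.
B: 3/5 of 2714460 = 1628676; 1,628,676 required, 1,627,932 in favor — not approved.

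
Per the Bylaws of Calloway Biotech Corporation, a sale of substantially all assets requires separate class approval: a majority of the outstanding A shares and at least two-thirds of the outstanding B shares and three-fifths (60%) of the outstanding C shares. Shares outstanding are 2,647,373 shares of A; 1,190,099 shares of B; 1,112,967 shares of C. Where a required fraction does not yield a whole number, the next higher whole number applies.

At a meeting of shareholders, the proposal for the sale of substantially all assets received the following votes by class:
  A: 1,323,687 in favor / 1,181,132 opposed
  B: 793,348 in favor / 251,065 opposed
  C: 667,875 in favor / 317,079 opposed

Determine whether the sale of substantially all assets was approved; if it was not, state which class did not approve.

A: a majority of 2647373 is 1323687; 1,323,687 required, 1,323,687 in favor — approved.
B: 2/3 of 1190099 = 793399.33, rounded up to 793400; 793,400 required, 793,348 in favor — not approved.
C: 3/5 of 1112967 = 667780.20, rounded up to 667781; 667,781 required, 667,875 in favor — approved.

Not approved — the B shares did not give the required vote.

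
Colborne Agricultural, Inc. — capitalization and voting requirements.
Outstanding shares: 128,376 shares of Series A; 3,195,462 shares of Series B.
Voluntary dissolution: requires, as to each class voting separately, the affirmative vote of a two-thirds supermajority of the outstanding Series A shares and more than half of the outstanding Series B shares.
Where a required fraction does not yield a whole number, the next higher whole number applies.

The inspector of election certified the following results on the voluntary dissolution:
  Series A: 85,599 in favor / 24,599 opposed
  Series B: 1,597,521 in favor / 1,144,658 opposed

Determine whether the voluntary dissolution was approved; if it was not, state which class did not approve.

Not approved — the Series B shares did not give the required vote.

Series A: 2/3 of 128376 = 85584; 85,584 required, 85,599 in favor — approved.
Series B: a majority of 3195462 is 1597732; 1,597,732 required, 1,597,521 in favor — not approved.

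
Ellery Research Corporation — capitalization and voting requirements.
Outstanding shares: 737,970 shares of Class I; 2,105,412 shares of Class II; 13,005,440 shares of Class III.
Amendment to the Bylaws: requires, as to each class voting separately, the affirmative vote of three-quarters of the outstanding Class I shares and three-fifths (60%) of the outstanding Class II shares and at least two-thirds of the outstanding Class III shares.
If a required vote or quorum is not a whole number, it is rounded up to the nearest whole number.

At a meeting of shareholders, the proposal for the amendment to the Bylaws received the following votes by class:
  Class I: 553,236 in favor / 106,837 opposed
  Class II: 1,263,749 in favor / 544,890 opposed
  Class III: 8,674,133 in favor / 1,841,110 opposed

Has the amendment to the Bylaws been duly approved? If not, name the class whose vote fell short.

Not approved — the Class I shares did not give the required vote.

Class I: 3/4 of 737970 = 553477.50, rounded up to 553478; 553,478 required, 553,236 in favor — not approved.
Class II: 3/5 of 2105412 = 1263247.20, rounded up to 1263248; 1,263,248 required, 1,263,749 in favor — approved.
Class III: 2/3 of 13005440 = 8670293.33, rounded up to 8670294; 8,670,294 required, 8,674,133 in favor — approved.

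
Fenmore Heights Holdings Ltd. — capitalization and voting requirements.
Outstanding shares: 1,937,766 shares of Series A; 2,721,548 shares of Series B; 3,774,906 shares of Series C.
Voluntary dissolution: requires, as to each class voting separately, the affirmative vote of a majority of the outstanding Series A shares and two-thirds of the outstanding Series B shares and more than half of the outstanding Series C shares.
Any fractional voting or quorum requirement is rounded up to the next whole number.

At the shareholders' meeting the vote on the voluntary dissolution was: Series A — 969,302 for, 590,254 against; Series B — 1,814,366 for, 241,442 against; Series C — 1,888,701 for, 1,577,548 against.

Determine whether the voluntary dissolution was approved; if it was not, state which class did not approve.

Series A: a majority of 1937766 is 968884; 968,884 required, 969,302 in favor — approved.
Series B: 2/3 of 2721548 = 1814365.33, rounded up to 1814366; 1,814,366 required, 1,814,366 in favor — approved.
Series C: a majority of 3774906 is 1887454; 1,887,454 required, 1,888,701 in favor — approved.

Approved — every class gave the required vote.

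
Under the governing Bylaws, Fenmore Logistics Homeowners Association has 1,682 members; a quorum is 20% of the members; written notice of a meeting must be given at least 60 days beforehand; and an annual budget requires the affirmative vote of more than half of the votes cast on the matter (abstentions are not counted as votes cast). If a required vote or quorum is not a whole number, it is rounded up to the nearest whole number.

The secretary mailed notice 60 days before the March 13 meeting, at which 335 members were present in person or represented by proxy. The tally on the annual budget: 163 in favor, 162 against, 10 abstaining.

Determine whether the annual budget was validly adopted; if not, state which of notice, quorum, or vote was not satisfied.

Invalid — quorum requirement not satisfied.

Notice: 60 days given; 60 required. Satisfied.
Quorum: 20% of 1,682 = 336.40, rounded up to 337; 335 present. Not satisfied.
Vote: requires a majority of the votes cast (335 − 10 abstaining = 325); a majority of 325 is 163, so 163 needed; 163 in favor. Satisfied.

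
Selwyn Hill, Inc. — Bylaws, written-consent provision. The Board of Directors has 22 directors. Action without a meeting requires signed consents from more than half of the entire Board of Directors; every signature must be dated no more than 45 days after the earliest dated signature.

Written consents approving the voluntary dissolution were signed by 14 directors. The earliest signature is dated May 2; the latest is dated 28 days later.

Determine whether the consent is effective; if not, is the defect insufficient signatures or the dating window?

Signatures required: more than half of 22 — a majority of 22 is 12, so 12 needed; 14 signed. Sufficient.
Dating window: the latest signature is 28 days after the earliest; the limit is 45 days. Within the window.

Effective — both the signature and dating-window requirements are satisfied.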